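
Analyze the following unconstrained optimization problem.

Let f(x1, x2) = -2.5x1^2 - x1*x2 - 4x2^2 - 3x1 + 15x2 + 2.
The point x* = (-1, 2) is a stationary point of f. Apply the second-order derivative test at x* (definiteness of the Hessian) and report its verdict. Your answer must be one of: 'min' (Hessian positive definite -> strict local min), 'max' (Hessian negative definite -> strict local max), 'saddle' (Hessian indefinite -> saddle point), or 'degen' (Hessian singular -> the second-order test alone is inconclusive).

Compute the Hessian H = grad^2 f:
  H = [[-5, -1], [-1, -8]]
Verify stationarity: grad f(x*) = H x* + g = (0, 0).
Eigenvalues of H: -8.3028, -4.6972.
Both eigenvalues < 0, so H is negative definite -> x* is a strict local max.

max


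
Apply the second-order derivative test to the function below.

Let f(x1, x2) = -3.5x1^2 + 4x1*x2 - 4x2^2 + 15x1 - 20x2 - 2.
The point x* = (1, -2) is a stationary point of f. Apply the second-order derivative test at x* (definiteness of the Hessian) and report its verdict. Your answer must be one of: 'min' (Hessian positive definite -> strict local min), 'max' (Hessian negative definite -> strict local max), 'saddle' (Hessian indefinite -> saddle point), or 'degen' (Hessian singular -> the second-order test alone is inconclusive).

Compute the Hessian H = grad^2 f:
  H = [[-7, 4], [4, -8]]
Verify stationarity: grad f(x*) = H x* + g = (0, 0).
Eigenvalues of H: -11.5311, -3.4689.
Both eigenvalues < 0, so H is negative definite -> x* is a strict local max.

max


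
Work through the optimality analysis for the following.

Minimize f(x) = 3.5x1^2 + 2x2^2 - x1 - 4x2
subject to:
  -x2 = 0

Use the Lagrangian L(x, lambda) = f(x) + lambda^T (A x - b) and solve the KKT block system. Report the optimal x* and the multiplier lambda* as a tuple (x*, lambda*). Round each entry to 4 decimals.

Form the Lagrangian:
  L(x, lambda) = (1/2) x^T Q x + c^T x + lambda^T (A x - b)
Stationarity (grad_x L = 0): Q x + c + A^T lambda = 0.
Primal feasibility: A x = b.

This gives the KKT block system:
  [ Q   A^T ] [ x     ]   [-c ]
  [ A    0  ] [ lambda ] = [ b ]

Solving the linear system:
  x*      = (0.1429, 0)
  lambda* = (-4)
  f(x*)   = -0.0714

x* = (0.1429, 0), lambda* = (-4)


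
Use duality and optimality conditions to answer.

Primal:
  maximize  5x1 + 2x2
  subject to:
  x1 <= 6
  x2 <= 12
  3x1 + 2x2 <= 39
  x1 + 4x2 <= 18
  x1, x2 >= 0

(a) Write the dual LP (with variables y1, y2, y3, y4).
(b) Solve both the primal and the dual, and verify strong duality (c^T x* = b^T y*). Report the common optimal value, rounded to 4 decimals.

The standard primal-dual pair for 'max c^T x s.t. A x <= b, x >= 0' is:
  Dual:  min b^T y  s.t.  A^T y >= c,  y >= 0.

So the dual LP is:
  minimize  6y1 + 12y2 + 39y3 + 18y4
  subject to:
    y1 + 3y3 + y4 >= 5
    y2 + 2y3 + 4y4 >= 2
    y1, y2, y3, y4 >= 0

Solving the primal: x* = (6, 3).
  primal value c^T x* = 36.
Solving the dual: y* = (4.5, 0, 0, 0.5).
  dual value b^T y* = 36.
Strong duality: c^T x* = b^T y*. Confirmed.

36


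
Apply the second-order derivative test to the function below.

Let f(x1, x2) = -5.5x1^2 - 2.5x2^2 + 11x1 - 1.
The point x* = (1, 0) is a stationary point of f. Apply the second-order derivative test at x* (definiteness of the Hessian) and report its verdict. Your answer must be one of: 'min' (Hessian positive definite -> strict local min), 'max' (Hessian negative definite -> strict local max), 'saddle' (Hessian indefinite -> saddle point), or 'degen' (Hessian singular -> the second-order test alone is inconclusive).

Compute the Hessian H = grad^2 f:
  H = [[-11, 0], [0, -5]]
Verify stationarity: grad f(x*) = H x* + g = (0, 0).
Eigenvalues of H: -11, -5.
Both eigenvalues < 0, so H is negative definite -> x* is a strict local max.

max


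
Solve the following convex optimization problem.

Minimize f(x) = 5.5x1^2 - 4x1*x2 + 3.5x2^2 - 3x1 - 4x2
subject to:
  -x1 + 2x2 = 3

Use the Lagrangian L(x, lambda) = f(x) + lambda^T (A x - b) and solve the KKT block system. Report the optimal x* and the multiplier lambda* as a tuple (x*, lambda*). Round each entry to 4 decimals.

Form the Lagrangian:
  L(x, lambda) = (1/2) x^T Q x + c^T x + lambda^T (A x - b)
Stationarity (grad_x L = 0): Q x + c + A^T lambda = 0.
Primal feasibility: A x = b.

This gives the KKT block system:
  [ Q   A^T ] [ x     ]   [-c ]
  [ A    0  ] [ lambda ] = [ b ]

Solving the linear system:
  x*      = (0.6571, 1.8286)
  lambda* = (-3.0857)
  f(x*)   = -0.0143

x* = (0.6571, 1.8286), lambda* = (-3.0857)


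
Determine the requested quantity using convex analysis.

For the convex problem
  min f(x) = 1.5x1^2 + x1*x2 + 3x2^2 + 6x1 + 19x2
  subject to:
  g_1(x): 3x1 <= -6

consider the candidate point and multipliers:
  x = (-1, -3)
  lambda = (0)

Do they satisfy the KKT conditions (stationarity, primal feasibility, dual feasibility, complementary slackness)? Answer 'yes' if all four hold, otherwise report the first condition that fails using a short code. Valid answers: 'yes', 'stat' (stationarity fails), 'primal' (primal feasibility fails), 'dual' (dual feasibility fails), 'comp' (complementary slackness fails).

Gradient of f: grad f(x) = Q x + c = (0, 0)
Constraint values g_i(x) = a_i^T x - b_i:
  g_1((-1, -3)) = 3
Stationarity residual: grad f(x) + sum_i lambda_i a_i = (0, 0)
  -> stationarity OK
Primal feasibility (all g_i <= 0): FAILS
Dual feasibility (all lambda_i >= 0): OK
Complementary slackness (lambda_i * g_i(x) = 0 for all i): OK

Verdict: the first failing condition is primal_feasibility -> primal.

primal


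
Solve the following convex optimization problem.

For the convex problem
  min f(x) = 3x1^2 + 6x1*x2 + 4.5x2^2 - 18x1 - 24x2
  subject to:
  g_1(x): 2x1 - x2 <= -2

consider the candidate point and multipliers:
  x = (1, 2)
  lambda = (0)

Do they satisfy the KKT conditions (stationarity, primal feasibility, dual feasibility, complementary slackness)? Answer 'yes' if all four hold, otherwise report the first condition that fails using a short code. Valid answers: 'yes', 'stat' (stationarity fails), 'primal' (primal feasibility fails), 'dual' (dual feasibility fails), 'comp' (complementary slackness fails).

Gradient of f: grad f(x) = Q x + c = (0, 0)
Constraint values g_i(x) = a_i^T x - b_i:
  g_1((1, 2)) = 2
Stationarity residual: grad f(x) + sum_i lambda_i a_i = (0, 0)
  -> stationarity OK
Primal feasibility (all g_i <= 0): FAILS
Dual feasibility (all lambda_i >= 0): OK
Complementary slackness (lambda_i * g_i(x) = 0 for all i): OK

Verdict: the first failing condition is primal_feasibility -> primal.

primal


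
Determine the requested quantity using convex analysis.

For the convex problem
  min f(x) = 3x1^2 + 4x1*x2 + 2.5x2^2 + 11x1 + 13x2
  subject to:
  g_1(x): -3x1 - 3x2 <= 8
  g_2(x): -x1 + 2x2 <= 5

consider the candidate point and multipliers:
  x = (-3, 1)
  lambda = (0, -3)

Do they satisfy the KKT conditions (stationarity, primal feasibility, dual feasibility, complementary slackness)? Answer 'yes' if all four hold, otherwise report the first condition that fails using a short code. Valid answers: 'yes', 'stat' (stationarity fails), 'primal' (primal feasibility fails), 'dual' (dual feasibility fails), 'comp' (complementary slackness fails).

Gradient of f: grad f(x) = Q x + c = (-3, 6)
Constraint values g_i(x) = a_i^T x - b_i:
  g_1((-3, 1)) = -2
  g_2((-3, 1)) = 0
Stationarity residual: grad f(x) + sum_i lambda_i a_i = (0, 0)
  -> stationarity OK
Primal feasibility (all g_i <= 0): OK
Dual feasibility (all lambda_i >= 0): FAILS
Complementary slackness (lambda_i * g_i(x) = 0 for all i): OK

Verdict: the first failing condition is dual_feasibility -> dual.

dual


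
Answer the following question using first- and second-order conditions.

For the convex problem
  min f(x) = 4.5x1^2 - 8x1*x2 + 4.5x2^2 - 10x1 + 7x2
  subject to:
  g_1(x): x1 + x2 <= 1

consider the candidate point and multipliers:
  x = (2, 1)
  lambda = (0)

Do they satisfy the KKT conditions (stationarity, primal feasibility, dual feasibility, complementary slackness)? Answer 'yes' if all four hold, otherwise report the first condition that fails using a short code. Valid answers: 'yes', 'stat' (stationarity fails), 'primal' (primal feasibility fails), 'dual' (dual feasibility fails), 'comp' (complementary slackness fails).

Gradient of f: grad f(x) = Q x + c = (0, 0)
Constraint values g_i(x) = a_i^T x - b_i:
  g_1((2, 1)) = 2
Stationarity residual: grad f(x) + sum_i lambda_i a_i = (0, 0)
  -> stationarity OK
Primal feasibility (all g_i <= 0): FAILS
Dual feasibility (all lambda_i >= 0): OK
Complementary slackness (lambda_i * g_i(x) = 0 for all i): OK

Verdict: the first failing condition is primal_feasibility -> primal.

primal


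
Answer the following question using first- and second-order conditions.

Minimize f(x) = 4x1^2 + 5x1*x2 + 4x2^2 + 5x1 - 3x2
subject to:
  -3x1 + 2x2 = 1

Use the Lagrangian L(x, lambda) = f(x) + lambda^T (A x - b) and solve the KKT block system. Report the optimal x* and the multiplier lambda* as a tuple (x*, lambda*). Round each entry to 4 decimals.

Form the Lagrangian:
  L(x, lambda) = (1/2) x^T Q x + c^T x + lambda^T (A x - b)
Stationarity (grad_x L = 0): Q x + c + A^T lambda = 0.
Primal feasibility: A x = b.

This gives the KKT block system:
  [ Q   A^T ] [ x     ]   [-c ]
  [ A    0  ] [ lambda ] = [ b ]

Solving the linear system:
  x*      = (-0.2195, 0.1707)
  lambda* = (1.3659)
  f(x*)   = -1.4878

x* = (-0.2195, 0.1707), lambda* = (1.3659)


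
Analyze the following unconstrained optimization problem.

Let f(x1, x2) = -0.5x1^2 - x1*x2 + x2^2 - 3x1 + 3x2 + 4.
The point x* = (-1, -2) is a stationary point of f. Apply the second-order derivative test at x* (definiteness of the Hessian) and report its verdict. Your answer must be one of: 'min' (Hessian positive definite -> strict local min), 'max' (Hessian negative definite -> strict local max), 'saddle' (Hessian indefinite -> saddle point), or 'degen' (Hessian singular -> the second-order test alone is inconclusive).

Compute the Hessian H = grad^2 f:
  H = [[-1, -1], [-1, 2]]
Verify stationarity: grad f(x*) = H x* + g = (0, 0).
Eigenvalues of H: -1.3028, 2.3028.
Eigenvalues have mixed signs, so H is indefinite -> x* is a saddle point.

saddle


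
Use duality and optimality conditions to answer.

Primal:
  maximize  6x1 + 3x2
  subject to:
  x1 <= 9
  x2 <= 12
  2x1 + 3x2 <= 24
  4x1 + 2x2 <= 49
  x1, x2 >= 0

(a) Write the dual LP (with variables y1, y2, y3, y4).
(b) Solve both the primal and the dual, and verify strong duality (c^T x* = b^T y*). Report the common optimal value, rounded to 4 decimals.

The standard primal-dual pair for 'max c^T x s.t. A x <= b, x >= 0' is:
  Dual:  min b^T y  s.t.  A^T y >= c,  y >= 0.

So the dual LP is:
  minimize  9y1 + 12y2 + 24y3 + 49y4
  subject to:
    y1 + 2y3 + 4y4 >= 6
    y2 + 3y3 + 2y4 >= 3
    y1, y2, y3, y4 >= 0

Solving the primal: x* = (9, 2).
  primal value c^T x* = 60.
Solving the dual: y* = (4, 0, 1, 0).
  dual value b^T y* = 60.
Strong duality: c^T x* = b^T y*. Confirmed.

60


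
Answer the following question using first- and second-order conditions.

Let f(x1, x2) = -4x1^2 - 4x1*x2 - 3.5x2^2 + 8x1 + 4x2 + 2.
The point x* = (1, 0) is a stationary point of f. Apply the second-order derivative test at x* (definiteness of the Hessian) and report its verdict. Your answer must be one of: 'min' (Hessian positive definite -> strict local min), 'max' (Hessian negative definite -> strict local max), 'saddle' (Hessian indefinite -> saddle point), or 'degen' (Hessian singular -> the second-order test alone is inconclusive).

Compute the Hessian H = grad^2 f:
  H = [[-8, -4], [-4, -7]]
Verify stationarity: grad f(x*) = H x* + g = (0, 0).
Eigenvalues of H: -11.5311, -3.4689.
Both eigenvalues < 0, so H is negative definite -> x* is a strict local max.

max


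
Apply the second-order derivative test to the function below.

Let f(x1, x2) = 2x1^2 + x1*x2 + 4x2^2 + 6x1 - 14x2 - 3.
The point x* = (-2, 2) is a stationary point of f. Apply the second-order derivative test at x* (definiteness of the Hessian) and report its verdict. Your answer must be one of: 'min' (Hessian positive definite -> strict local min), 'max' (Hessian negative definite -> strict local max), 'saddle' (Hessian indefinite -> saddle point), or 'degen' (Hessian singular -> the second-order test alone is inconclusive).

Compute the Hessian H = grad^2 f:
  H = [[4, 1], [1, 8]]
Verify stationarity: grad f(x*) = H x* + g = (0, 0).
Eigenvalues of H: 3.7639, 8.2361.
Both eigenvalues > 0, so H is positive definite -> x* is a strict local min.

min


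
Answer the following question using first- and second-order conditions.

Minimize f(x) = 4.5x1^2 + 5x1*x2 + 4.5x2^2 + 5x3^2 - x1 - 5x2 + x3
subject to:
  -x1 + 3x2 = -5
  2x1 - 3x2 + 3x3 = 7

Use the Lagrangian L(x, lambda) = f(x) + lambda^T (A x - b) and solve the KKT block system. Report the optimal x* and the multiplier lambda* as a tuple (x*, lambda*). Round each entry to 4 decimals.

Form the Lagrangian:
  L(x, lambda) = (1/2) x^T Q x + c^T x + lambda^T (A x - b)
Stationarity (grad_x L = 0): Q x + c + A^T lambda = 0.
Primal feasibility: A x = b.

This gives the KKT block system:
  [ Q   A^T ] [ x     ]   [-c ]
  [ A    0  ] [ lambda ] = [ b ]

Solving the linear system:
  x*      = (1.2846, -1.2385, 0.2385)
  lambda* = (2.1128, -1.1282)
  f(x*)   = 11.8038

x* = (1.2846, -1.2385, 0.2385), lambda* = (2.1128, -1.1282)


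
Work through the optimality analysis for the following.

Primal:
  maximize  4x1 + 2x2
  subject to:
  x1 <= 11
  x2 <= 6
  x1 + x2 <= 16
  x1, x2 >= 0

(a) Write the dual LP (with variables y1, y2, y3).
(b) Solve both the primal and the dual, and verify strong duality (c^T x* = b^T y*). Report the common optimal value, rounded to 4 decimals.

The standard primal-dual pair for 'max c^T x s.t. A x <= b, x >= 0' is:
  Dual:  min b^T y  s.t.  A^T y >= c,  y >= 0.

So the dual LP is:
  minimize  11y1 + 6y2 + 16y3
  subject to:
    y1 + y3 >= 4
    y2 + y3 >= 2
    y1, y2, y3 >= 0

Solving the primal: x* = (11, 5).
  primal value c^T x* = 54.
Solving the dual: y* = (2, 0, 2).
  dual value b^T y* = 54.
Strong duality: c^T x* = b^T y*. Confirmed.

54


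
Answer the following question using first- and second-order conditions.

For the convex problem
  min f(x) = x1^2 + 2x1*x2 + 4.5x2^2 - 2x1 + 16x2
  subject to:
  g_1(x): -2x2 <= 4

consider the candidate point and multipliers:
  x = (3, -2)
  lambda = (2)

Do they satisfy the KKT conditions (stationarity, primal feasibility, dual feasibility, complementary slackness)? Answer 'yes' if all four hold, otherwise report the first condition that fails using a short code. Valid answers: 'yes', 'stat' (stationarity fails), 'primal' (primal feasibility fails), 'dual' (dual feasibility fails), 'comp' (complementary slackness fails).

Gradient of f: grad f(x) = Q x + c = (0, 4)
Constraint values g_i(x) = a_i^T x - b_i:
  g_1((3, -2)) = 0
Stationarity residual: grad f(x) + sum_i lambda_i a_i = (0, 0)
  -> stationarity OK
Primal feasibility (all g_i <= 0): OK
Dual feasibility (all lambda_i >= 0): OK
Complementary slackness (lambda_i * g_i(x) = 0 for all i): OK

Verdict: yes, KKT holds.

yes


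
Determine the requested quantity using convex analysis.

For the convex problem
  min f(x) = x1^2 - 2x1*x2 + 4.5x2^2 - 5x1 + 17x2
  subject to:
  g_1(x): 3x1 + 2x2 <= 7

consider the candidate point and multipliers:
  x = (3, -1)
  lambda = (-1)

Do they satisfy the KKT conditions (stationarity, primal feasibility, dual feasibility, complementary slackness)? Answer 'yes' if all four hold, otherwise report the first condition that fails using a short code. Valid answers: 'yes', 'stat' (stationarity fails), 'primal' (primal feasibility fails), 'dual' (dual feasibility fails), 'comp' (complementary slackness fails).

Gradient of f: grad f(x) = Q x + c = (3, 2)
Constraint values g_i(x) = a_i^T x - b_i:
  g_1((3, -1)) = 0
Stationarity residual: grad f(x) + sum_i lambda_i a_i = (0, 0)
  -> stationarity OK
Primal feasibility (all g_i <= 0): OK
Dual feasibility (all lambda_i >= 0): FAILS
Complementary slackness (lambda_i * g_i(x) = 0 for all i): OK

Verdict: the first failing condition is dual_feasibility -> dual.

dual


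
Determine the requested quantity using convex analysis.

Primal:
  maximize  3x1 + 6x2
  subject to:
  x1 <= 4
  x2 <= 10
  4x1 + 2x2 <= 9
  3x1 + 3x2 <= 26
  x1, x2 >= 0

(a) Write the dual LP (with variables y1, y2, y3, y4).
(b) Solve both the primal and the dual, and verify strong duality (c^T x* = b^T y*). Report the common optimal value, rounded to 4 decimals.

The standard primal-dual pair for 'max c^T x s.t. A x <= b, x >= 0' is:
  Dual:  min b^T y  s.t.  A^T y >= c,  y >= 0.

So the dual LP is:
  minimize  4y1 + 10y2 + 9y3 + 26y4
  subject to:
    y1 + 4y3 + 3y4 >= 3
    y2 + 2y3 + 3y4 >= 6
    y1, y2, y3, y4 >= 0

Solving the primal: x* = (0, 4.5).
  primal value c^T x* = 27.
Solving the dual: y* = (0, 0, 3, 0).
  dual value b^T y* = 27.
Strong duality: c^T x* = b^T y*. Confirmed.

27


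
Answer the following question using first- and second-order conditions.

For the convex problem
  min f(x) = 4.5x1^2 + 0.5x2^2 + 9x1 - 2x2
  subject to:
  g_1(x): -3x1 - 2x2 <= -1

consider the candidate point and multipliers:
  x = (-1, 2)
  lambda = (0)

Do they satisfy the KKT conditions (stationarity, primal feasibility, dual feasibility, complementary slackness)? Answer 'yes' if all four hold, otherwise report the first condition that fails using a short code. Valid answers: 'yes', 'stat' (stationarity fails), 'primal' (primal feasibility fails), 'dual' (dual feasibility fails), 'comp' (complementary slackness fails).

Gradient of f: grad f(x) = Q x + c = (0, 0)
Constraint values g_i(x) = a_i^T x - b_i:
  g_1((-1, 2)) = 0
Stationarity residual: grad f(x) + sum_i lambda_i a_i = (0, 0)
  -> stationarity OK
Primal feasibility (all g_i <= 0): OK
Dual feasibility (all lambda_i >= 0): OK
Complementary slackness (lambda_i * g_i(x) = 0 for all i): OK

Verdict: yes, KKT holds.

yes


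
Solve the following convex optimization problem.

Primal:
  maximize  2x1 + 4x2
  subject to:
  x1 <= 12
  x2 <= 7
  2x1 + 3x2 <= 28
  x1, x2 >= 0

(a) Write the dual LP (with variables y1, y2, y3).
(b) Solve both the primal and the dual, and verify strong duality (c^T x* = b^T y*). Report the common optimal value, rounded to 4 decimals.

The standard primal-dual pair for 'max c^T x s.t. A x <= b, x >= 0' is:
  Dual:  min b^T y  s.t.  A^T y >= c,  y >= 0.

So the dual LP is:
  minimize  12y1 + 7y2 + 28y3
  subject to:
    y1 + 2y3 >= 2
    y2 + 3y3 >= 4
    y1, y2, y3 >= 0

Solving the primal: x* = (3.5, 7).
  primal value c^T x* = 35.
Solving the dual: y* = (0, 1, 1).
  dual value b^T y* = 35.
Strong duality: c^T x* = b^T y*. Confirmed.

35


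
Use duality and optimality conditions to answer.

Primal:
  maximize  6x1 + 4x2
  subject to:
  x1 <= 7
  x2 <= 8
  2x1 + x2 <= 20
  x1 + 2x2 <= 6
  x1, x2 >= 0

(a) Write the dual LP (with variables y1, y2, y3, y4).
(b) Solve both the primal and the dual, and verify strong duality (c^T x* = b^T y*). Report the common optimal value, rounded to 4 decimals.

The standard primal-dual pair for 'max c^T x s.t. A x <= b, x >= 0' is:
  Dual:  min b^T y  s.t.  A^T y >= c,  y >= 0.

So the dual LP is:
  minimize  7y1 + 8y2 + 20y3 + 6y4
  subject to:
    y1 + 2y3 + y4 >= 6
    y2 + y3 + 2y4 >= 4
    y1, y2, y3, y4 >= 0

Solving the primal: x* = (6, 0).
  primal value c^T x* = 36.
Solving the dual: y* = (0, 0, 0, 6).
  dual value b^T y* = 36.
Strong duality: c^T x* = b^T y*. Confirmed.

36


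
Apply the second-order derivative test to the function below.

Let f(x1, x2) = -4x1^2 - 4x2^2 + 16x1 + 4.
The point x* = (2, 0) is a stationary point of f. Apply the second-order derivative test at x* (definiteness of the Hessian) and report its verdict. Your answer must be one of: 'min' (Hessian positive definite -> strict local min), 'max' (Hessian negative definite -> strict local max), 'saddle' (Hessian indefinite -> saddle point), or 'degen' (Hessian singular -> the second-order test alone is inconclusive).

Compute the Hessian H = grad^2 f:
  H = [[-8, 0], [0, -8]]
Verify stationarity: grad f(x*) = H x* + g = (0, 0).
Eigenvalues of H: -8, -8.
Both eigenvalues < 0, so H is negative definite -> x* is a strict local max.

max


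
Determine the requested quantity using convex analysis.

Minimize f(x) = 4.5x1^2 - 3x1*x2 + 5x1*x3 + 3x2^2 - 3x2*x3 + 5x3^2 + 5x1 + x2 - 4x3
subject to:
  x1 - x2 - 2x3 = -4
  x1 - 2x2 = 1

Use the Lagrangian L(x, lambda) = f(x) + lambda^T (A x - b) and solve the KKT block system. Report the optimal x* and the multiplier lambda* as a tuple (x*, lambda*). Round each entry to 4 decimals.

Form the Lagrangian:
  L(x, lambda) = (1/2) x^T Q x + c^T x + lambda^T (A x - b)
Stationarity (grad_x L = 0): Q x + c + A^T lambda = 0.
Primal feasibility: A x = b.

This gives the KKT block system:
  [ Q   A^T ] [ x     ]   [-c ]
  [ A    0  ] [ lambda ] = [ b ]

Solving the linear system:
  x*      = (-1.8608, -1.4304, 1.7848)
  lambda* = (4.4177, -5.8861)
  f(x*)   = 2.8418

x* = (-1.8608, -1.4304, 1.7848), lambda* = (4.4177, -5.8861)


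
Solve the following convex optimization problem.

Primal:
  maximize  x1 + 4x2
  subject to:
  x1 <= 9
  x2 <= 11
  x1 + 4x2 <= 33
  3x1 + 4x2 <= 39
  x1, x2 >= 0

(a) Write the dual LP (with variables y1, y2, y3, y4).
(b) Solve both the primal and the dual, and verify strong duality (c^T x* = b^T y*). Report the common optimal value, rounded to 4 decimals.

The standard primal-dual pair for 'max c^T x s.t. A x <= b, x >= 0' is:
  Dual:  min b^T y  s.t.  A^T y >= c,  y >= 0.

So the dual LP is:
  minimize  9y1 + 11y2 + 33y3 + 39y4
  subject to:
    y1 + y3 + 3y4 >= 1
    y2 + 4y3 + 4y4 >= 4
    y1, y2, y3, y4 >= 0

Solving the primal: x* = (3, 7.5).
  primal value c^T x* = 33.
Solving the dual: y* = (0, 0, 1, 0).
  dual value b^T y* = 33.
Strong duality: c^T x* = b^T y*. Confirmed.

33


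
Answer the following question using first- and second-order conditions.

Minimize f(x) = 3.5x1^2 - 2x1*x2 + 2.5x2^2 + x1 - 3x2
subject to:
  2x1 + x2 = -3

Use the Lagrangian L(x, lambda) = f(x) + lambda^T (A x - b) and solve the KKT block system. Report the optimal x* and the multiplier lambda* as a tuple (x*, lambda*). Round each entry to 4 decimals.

Form the Lagrangian:
  L(x, lambda) = (1/2) x^T Q x + c^T x + lambda^T (A x - b)
Stationarity (grad_x L = 0): Q x + c + A^T lambda = 0.
Primal feasibility: A x = b.

This gives the KKT block system:
  [ Q   A^T ] [ x     ]   [-c ]
  [ A    0  ] [ lambda ] = [ b ]

Solving the linear system:
  x*      = (-1.2286, -0.5429)
  lambda* = (3.2571)
  f(x*)   = 5.0857

x* = (-1.2286, -0.5429), lambda* = (3.2571)


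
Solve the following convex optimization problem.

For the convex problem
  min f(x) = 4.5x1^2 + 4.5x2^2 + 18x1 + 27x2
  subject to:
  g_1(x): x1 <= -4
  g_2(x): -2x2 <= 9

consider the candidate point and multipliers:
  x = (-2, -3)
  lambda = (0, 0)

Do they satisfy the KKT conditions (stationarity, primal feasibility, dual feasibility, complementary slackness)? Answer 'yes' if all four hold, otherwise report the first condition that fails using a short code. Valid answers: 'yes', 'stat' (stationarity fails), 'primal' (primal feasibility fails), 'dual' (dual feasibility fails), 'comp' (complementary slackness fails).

Gradient of f: grad f(x) = Q x + c = (0, 0)
Constraint values g_i(x) = a_i^T x - b_i:
  g_1((-2, -3)) = 2
  g_2((-2, -3)) = -3
Stationarity residual: grad f(x) + sum_i lambda_i a_i = (0, 0)
  -> stationarity OK
Primal feasibility (all g_i <= 0): FAILS
Dual feasibility (all lambda_i >= 0): OK
Complementary slackness (lambda_i * g_i(x) = 0 for all i): OK

Verdict: the first failing condition is primal_feasibility -> primal.

primal


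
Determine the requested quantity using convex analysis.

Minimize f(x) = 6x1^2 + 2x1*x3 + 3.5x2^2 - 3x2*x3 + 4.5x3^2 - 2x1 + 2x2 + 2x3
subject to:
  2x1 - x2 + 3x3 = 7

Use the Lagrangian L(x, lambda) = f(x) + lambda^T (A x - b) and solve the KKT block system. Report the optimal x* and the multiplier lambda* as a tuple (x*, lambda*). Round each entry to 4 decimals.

Form the Lagrangian:
  L(x, lambda) = (1/2) x^T Q x + c^T x + lambda^T (A x - b)
Stationarity (grad_x L = 0): Q x + c + A^T lambda = 0.
Primal feasibility: A x = b.

This gives the KKT block system:
  [ Q   A^T ] [ x     ]   [-c ]
  [ A    0  ] [ lambda ] = [ b ]

Solving the linear system:
  x*      = (0.9777, -0.5531, 1.4972)
  lambda* = (-6.3631)
  f(x*)   = 22.2374

x* = (0.9777, -0.5531, 1.4972), lambda* = (-6.3631)


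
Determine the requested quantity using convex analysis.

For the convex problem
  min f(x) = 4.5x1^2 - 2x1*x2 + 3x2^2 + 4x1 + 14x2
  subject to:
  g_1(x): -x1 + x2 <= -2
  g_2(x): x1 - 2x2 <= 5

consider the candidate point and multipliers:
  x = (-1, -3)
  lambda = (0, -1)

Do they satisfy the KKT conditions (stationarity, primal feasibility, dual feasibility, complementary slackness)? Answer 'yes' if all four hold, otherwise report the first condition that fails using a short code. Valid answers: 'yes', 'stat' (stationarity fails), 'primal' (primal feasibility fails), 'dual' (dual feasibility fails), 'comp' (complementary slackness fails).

Gradient of f: grad f(x) = Q x + c = (1, -2)
Constraint values g_i(x) = a_i^T x - b_i:
  g_1((-1, -3)) = 0
  g_2((-1, -3)) = 0
Stationarity residual: grad f(x) + sum_i lambda_i a_i = (0, 0)
  -> stationarity OK
Primal feasibility (all g_i <= 0): OK
Dual feasibility (all lambda_i >= 0): FAILS
Complementary slackness (lambda_i * g_i(x) = 0 for all i): OK

Verdict: the first failing condition is dual_feasibility -> dual.

dual


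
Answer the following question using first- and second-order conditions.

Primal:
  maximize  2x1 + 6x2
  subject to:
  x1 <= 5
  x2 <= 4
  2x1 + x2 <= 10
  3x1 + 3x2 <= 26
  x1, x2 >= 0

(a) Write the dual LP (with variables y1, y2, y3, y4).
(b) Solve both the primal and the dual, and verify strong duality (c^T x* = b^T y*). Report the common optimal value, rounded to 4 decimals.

The standard primal-dual pair for 'max c^T x s.t. A x <= b, x >= 0' is:
  Dual:  min b^T y  s.t.  A^T y >= c,  y >= 0.

So the dual LP is:
  minimize  5y1 + 4y2 + 10y3 + 26y4
  subject to:
    y1 + 2y3 + 3y4 >= 2
    y2 + y3 + 3y4 >= 6
    y1, y2, y3, y4 >= 0

Solving the primal: x* = (3, 4).
  primal value c^T x* = 30.
Solving the dual: y* = (0, 5, 1, 0).
  dual value b^T y* = 30.
Strong duality: c^T x* = b^T y*. Confirmed.

30


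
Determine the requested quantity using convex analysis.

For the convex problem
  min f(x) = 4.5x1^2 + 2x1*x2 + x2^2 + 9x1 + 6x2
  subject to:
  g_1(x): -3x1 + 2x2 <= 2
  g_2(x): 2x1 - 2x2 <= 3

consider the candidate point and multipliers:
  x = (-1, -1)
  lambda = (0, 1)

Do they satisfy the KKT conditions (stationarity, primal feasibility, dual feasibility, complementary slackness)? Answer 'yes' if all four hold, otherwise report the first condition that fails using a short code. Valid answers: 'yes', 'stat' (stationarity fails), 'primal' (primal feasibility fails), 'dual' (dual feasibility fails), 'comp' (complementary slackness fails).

Gradient of f: grad f(x) = Q x + c = (-2, 2)
Constraint values g_i(x) = a_i^T x - b_i:
  g_1((-1, -1)) = -1
  g_2((-1, -1)) = -3
Stationarity residual: grad f(x) + sum_i lambda_i a_i = (0, 0)
  -> stationarity OK
Primal feasibility (all g_i <= 0): OK
Dual feasibility (all lambda_i >= 0): OK
Complementary slackness (lambda_i * g_i(x) = 0 for all i): FAILS

Verdict: the first failing condition is complementary_slackness -> comp.

comp


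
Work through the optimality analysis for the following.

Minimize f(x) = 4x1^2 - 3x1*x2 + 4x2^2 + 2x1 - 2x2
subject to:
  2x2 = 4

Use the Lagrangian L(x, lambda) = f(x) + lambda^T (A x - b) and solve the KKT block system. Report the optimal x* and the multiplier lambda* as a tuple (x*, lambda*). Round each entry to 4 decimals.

Form the Lagrangian:
  L(x, lambda) = (1/2) x^T Q x + c^T x + lambda^T (A x - b)
Stationarity (grad_x L = 0): Q x + c + A^T lambda = 0.
Primal feasibility: A x = b.

This gives the KKT block system:
  [ Q   A^T ] [ x     ]   [-c ]
  [ A    0  ] [ lambda ] = [ b ]

Solving the linear system:
  x*      = (0.5, 2)
  lambda* = (-6.25)
  f(x*)   = 11

x* = (0.5, 2), lambda* = (-6.25)


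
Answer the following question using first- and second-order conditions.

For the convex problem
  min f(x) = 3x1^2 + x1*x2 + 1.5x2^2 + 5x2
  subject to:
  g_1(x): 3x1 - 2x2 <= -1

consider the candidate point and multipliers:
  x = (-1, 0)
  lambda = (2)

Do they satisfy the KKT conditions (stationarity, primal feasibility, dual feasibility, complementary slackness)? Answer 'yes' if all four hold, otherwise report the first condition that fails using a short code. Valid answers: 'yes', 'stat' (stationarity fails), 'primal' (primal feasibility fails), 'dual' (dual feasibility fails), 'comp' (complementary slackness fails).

Gradient of f: grad f(x) = Q x + c = (-6, 4)
Constraint values g_i(x) = a_i^T x - b_i:
  g_1((-1, 0)) = -2
Stationarity residual: grad f(x) + sum_i lambda_i a_i = (0, 0)
  -> stationarity OK
Primal feasibility (all g_i <= 0): OK
Dual feasibility (all lambda_i >= 0): OK
Complementary slackness (lambda_i * g_i(x) = 0 for all i): FAILS

Verdict: the first failing condition is complementary_slackness -> comp.

comp


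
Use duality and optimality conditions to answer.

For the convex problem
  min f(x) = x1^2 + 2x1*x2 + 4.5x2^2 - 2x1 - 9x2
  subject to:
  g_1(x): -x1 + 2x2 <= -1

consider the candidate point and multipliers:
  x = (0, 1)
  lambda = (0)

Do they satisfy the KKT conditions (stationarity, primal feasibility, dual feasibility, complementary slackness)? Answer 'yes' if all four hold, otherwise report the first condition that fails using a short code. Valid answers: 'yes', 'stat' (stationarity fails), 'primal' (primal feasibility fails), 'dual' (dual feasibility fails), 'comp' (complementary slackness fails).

Gradient of f: grad f(x) = Q x + c = (0, 0)
Constraint values g_i(x) = a_i^T x - b_i:
  g_1((0, 1)) = 3
Stationarity residual: grad f(x) + sum_i lambda_i a_i = (0, 0)
  -> stationarity OK
Primal feasibility (all g_i <= 0): FAILS
Dual feasibility (all lambda_i >= 0): OK
Complementary slackness (lambda_i * g_i(x) = 0 for all i): OK

Verdict: the first failing condition is primal_feasibility -> primal.

primal


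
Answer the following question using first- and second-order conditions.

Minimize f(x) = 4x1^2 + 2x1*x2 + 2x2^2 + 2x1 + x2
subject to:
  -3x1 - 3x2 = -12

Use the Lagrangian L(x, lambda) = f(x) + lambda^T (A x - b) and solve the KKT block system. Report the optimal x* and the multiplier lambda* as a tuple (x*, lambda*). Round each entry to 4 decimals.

Form the Lagrangian:
  L(x, lambda) = (1/2) x^T Q x + c^T x + lambda^T (A x - b)
Stationarity (grad_x L = 0): Q x + c + A^T lambda = 0.
Primal feasibility: A x = b.

This gives the KKT block system:
  [ Q   A^T ] [ x     ]   [-c ]
  [ A    0  ] [ lambda ] = [ b ]

Solving the linear system:
  x*      = (0.875, 3.125)
  lambda* = (5.0833)
  f(x*)   = 32.9375

x* = (0.875, 3.125), lambda* = (5.0833)


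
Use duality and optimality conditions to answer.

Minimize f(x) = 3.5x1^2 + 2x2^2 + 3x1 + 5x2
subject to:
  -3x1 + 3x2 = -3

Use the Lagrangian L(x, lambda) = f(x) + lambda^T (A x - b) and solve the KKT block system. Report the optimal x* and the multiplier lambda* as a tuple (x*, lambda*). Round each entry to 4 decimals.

Form the Lagrangian:
  L(x, lambda) = (1/2) x^T Q x + c^T x + lambda^T (A x - b)
Stationarity (grad_x L = 0): Q x + c + A^T lambda = 0.
Primal feasibility: A x = b.

This gives the KKT block system:
  [ Q   A^T ] [ x     ]   [-c ]
  [ A    0  ] [ lambda ] = [ b ]

Solving the linear system:
  x*      = (-0.3636, -1.3636)
  lambda* = (0.1515)
  f(x*)   = -3.7273

x* = (-0.3636, -1.3636), lambda* = (0.1515)


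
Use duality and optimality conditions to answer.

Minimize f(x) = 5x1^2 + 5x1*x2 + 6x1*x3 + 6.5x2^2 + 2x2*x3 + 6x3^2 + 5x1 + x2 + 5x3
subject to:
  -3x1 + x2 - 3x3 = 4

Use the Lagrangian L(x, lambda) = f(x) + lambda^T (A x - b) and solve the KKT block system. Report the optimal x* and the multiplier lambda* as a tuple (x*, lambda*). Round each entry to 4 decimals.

Form the Lagrangian:
  L(x, lambda) = (1/2) x^T Q x + c^T x + lambda^T (A x - b)
Stationarity (grad_x L = 0): Q x + c + A^T lambda = 0.
Primal feasibility: A x = b.

This gives the KKT block system:
  [ Q   A^T ] [ x     ]   [-c ]
  [ A    0  ] [ lambda ] = [ b ]

Solving the linear system:
  x*      = (-0.8394, 0.394, -0.3626)
  lambda* = (-1.1999)
  f(x*)   = -0.4083

x* = (-0.8394, 0.394, -0.3626), lambda* = (-1.1999)


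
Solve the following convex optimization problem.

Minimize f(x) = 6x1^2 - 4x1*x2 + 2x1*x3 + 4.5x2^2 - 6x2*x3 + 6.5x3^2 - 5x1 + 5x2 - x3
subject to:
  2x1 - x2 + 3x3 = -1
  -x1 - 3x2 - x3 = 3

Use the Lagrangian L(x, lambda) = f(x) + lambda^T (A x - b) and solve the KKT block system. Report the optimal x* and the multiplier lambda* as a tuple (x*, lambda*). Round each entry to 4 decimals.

Form the Lagrangian:
  L(x, lambda) = (1/2) x^T Q x + c^T x + lambda^T (A x - b)
Stationarity (grad_x L = 0): Q x + c + A^T lambda = 0.
Primal feasibility: A x = b.

This gives the KKT block system:
  [ Q   A^T ] [ x     ]   [-c ]
  [ A    0  ] [ lambda ] = [ b ]

Solving the linear system:
  x*      = (0.0218, -0.8022, -0.6152)
  lambda* = (1.3809, 0.0013)
  f(x*)   = -1.0637

x* = (0.0218, -0.8022, -0.6152), lambda* = (1.3809, 0.0013)


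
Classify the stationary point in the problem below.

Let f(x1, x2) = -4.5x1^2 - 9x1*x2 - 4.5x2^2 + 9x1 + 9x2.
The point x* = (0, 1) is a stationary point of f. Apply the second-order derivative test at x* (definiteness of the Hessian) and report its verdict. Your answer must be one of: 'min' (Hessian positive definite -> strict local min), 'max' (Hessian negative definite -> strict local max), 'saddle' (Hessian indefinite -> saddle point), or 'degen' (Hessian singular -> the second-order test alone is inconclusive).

Compute the Hessian H = grad^2 f:
  H = [[-9, -9], [-9, -9]]
Verify stationarity: grad f(x*) = H x* + g = (0, 0).
Eigenvalues of H: -18, 0.
H has a zero eigenvalue (singular; negative semidefinite but not definite), so H is neither positive definite, negative definite, nor indefinite. The second-order test alone is inconclusive -> degen.
(Indeed, f is constant along the null direction of H through x*, so x* is not a strict local extremum.)

degen


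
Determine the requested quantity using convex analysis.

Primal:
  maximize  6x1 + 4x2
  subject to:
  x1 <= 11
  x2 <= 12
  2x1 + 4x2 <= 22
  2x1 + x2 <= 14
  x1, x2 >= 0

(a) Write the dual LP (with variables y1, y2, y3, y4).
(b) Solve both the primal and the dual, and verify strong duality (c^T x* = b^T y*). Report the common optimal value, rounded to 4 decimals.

The standard primal-dual pair for 'max c^T x s.t. A x <= b, x >= 0' is:
  Dual:  min b^T y  s.t.  A^T y >= c,  y >= 0.

So the dual LP is:
  minimize  11y1 + 12y2 + 22y3 + 14y4
  subject to:
    y1 + 2y3 + 2y4 >= 6
    y2 + 4y3 + y4 >= 4
    y1, y2, y3, y4 >= 0

Solving the primal: x* = (5.6667, 2.6667).
  primal value c^T x* = 44.6667.
Solving the dual: y* = (0, 0, 0.3333, 2.6667).
  dual value b^T y* = 44.6667.
Strong duality: c^T x* = b^T y*. Confirmed.

44.6667


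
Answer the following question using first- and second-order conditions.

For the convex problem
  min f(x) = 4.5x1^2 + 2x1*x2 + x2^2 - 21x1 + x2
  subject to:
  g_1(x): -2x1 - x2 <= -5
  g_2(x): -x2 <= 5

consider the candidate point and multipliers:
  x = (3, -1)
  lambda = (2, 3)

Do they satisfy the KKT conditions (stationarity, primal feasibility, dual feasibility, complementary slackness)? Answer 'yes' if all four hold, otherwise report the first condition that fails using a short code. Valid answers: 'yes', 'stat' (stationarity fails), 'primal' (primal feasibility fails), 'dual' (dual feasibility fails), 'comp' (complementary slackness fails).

Gradient of f: grad f(x) = Q x + c = (4, 5)
Constraint values g_i(x) = a_i^T x - b_i:
  g_1((3, -1)) = 0
  g_2((3, -1)) = -4
Stationarity residual: grad f(x) + sum_i lambda_i a_i = (0, 0)
  -> stationarity OK
Primal feasibility (all g_i <= 0): OK
Dual feasibility (all lambda_i >= 0): OK
Complementary slackness (lambda_i * g_i(x) = 0 for all i): FAILS

Verdict: the first failing condition is complementary_slackness -> comp.

comp


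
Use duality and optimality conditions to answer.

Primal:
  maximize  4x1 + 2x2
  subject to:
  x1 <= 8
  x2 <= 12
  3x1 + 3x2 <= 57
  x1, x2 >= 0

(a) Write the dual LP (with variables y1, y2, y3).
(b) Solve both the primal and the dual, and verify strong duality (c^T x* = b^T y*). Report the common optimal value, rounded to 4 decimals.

The standard primal-dual pair for 'max c^T x s.t. A x <= b, x >= 0' is:
  Dual:  min b^T y  s.t.  A^T y >= c,  y >= 0.

So the dual LP is:
  minimize  8y1 + 12y2 + 57y3
  subject to:
    y1 + 3y3 >= 4
    y2 + 3y3 >= 2
    y1, y2, y3 >= 0

Solving the primal: x* = (8, 11).
  primal value c^T x* = 54.
Solving the dual: y* = (2, 0, 0.6667).
  dual value b^T y* = 54.
Strong duality: c^T x* = b^T y*. Confirmed.

54


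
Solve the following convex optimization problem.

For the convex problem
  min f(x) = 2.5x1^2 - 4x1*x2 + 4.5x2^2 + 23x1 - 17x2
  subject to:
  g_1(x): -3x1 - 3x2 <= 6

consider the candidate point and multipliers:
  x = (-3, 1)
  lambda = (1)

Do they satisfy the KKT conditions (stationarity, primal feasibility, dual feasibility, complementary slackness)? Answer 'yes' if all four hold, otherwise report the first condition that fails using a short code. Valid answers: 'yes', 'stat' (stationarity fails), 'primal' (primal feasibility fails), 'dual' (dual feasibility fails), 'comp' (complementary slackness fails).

Gradient of f: grad f(x) = Q x + c = (4, 4)
Constraint values g_i(x) = a_i^T x - b_i:
  g_1((-3, 1)) = 0
Stationarity residual: grad f(x) + sum_i lambda_i a_i = (1, 1)
  -> stationarity FAILS
Primal feasibility (all g_i <= 0): OK
Dual feasibility (all lambda_i >= 0): OK
Complementary slackness (lambda_i * g_i(x) = 0 for all i): OK

Verdict: the first failing condition is stationarity -> stat.

stat


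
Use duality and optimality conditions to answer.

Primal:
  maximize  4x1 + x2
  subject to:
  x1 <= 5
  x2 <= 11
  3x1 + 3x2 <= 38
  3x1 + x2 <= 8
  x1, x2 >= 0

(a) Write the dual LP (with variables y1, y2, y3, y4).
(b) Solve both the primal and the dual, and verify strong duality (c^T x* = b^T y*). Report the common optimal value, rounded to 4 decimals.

The standard primal-dual pair for 'max c^T x s.t. A x <= b, x >= 0' is:
  Dual:  min b^T y  s.t.  A^T y >= c,  y >= 0.

So the dual LP is:
  minimize  5y1 + 11y2 + 38y3 + 8y4
  subject to:
    y1 + 3y3 + 3y4 >= 4
    y2 + 3y3 + y4 >= 1
    y1, y2, y3, y4 >= 0

Solving the primal: x* = (2.6667, 0).
  primal value c^T x* = 10.6667.
Solving the dual: y* = (0, 0, 0, 1.3333).
  dual value b^T y* = 10.6667.
Strong duality: c^T x* = b^T y*. Confirmed.

10.6667


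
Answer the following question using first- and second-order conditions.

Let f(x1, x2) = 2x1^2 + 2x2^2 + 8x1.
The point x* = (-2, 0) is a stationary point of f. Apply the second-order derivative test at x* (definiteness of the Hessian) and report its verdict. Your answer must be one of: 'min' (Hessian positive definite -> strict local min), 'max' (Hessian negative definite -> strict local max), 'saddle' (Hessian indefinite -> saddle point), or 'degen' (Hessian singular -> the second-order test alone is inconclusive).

Compute the Hessian H = grad^2 f:
  H = [[4, 0], [0, 4]]
Verify stationarity: grad f(x*) = H x* + g = (0, 0).
Eigenvalues of H: 4, 4.
Both eigenvalues > 0, so H is positive definite -> x* is a strict local min.

min


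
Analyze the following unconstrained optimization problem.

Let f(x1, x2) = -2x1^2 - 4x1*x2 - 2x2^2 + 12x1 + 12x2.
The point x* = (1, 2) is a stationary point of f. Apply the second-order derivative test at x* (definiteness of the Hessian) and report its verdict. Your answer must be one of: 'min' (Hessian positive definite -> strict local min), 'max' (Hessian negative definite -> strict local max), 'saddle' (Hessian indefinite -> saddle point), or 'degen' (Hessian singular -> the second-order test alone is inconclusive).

Compute the Hessian H = grad^2 f:
  H = [[-4, -4], [-4, -4]]
Verify stationarity: grad f(x*) = H x* + g = (0, 0).
Eigenvalues of H: -8, 0.
H has a zero eigenvalue (singular; negative semidefinite but not definite), so H is neither positive definite, negative definite, nor indefinite. The second-order test alone is inconclusive -> degen.
(Indeed, f is constant along the null direction of H through x*, so x* is not a strict local extremum.)

degen
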